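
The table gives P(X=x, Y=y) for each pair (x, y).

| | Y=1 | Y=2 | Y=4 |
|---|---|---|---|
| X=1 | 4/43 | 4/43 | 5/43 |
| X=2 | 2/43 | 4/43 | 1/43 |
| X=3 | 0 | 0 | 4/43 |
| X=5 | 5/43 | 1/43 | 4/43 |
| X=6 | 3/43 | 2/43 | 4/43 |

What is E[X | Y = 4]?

7/2

P(Y = 4) = 18/43.
Σ X·P over the event = 1·(5/43) + 2·(1/43) + 3·(4/43) + 5·(4/43) + 6·(4/43) = 63/43.
E[X | Y = 4] = (63/43) / (18/43) = 7/2.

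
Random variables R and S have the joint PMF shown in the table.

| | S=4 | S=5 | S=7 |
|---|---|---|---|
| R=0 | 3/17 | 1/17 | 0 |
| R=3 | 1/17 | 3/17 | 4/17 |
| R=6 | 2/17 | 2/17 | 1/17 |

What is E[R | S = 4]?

5/2

P(S = 4) = 6/17.
Summing R·P(R=x,S=y) over the conditioning event gives 15/17.
E[R | S = 4] = (15/17) / (6/17) = 5/2.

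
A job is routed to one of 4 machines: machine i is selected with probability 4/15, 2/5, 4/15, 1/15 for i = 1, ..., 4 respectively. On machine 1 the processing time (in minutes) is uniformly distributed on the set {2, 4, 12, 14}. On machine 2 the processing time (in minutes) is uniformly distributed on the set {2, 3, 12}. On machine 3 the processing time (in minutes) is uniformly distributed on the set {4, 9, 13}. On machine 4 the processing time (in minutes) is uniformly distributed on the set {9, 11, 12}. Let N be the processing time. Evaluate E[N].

334/45

E[N | machine 1] = (2+4+12+14)/4 = 8.
E[N | machine 2] = (2+3+12)/3 = 17/3.
E[N | machine 3] = (4+9+13)/3 = 26/3.
E[N | machine 4] = (9+11+12)/3 = 32/3.
E[N] = (4/15)·(8) + (2/5)·(17/3) + (4/15)·(26/3) + (1/15)·(32/3) = 334/45.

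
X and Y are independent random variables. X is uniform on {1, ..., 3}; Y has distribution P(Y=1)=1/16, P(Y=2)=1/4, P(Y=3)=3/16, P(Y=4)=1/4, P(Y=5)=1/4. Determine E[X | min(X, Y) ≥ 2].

P(min(X, Y) ≥ 2) = 5/8.
Summing X·P(x,y) over outcomes with min(X, Y) ≥ 2 gives 25/16.
E[X | min(X, Y) ≥ 2] = (25/16) / (5/8) = 5/2.

5/2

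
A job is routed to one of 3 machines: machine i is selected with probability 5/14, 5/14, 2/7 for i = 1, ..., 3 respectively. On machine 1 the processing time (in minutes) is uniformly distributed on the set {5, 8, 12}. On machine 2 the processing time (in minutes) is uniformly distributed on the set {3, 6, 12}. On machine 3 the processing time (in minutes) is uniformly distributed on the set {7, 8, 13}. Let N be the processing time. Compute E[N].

E[N | machine 1] = (5+8+12)/3 = 25/3.
E[N | machine 2] = (3+6+12)/3 = 7.
E[N | machine 3] = (7+8+13)/3 = 28/3.
E[N] = (5/14)·(25/3) + (5/14)·(7) + (2/7)·(28/3) = 57/7.

57/7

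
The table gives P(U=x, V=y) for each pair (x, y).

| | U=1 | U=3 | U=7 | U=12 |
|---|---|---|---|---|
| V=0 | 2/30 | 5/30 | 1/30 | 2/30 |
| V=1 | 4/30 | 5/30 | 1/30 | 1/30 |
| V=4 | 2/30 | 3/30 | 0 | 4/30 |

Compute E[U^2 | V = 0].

192/5

P(V = 0) = 1/3.
Σ U^2·P over the event = 1·(2/30) + 9·(5/30) + 49·(1/30) + 144·(2/30) = 64/5.
E[U^2 | V = 0] = (64/5) / (1/3) = 192/5.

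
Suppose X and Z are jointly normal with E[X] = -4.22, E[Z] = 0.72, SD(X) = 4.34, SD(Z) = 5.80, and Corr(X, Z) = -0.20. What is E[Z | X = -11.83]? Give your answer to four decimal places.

The regression of Z on X has slope ρ·σ_Z/σ_X and passes through (μ_X, μ_Z).
E[Z | X=-11.83] = 0.72 + (-0.20)·(5.80/4.34)·(-11.83 − (-4.22)) = 0.72 + (-0.26728)·(-7.61) = 2.7540.

2.7540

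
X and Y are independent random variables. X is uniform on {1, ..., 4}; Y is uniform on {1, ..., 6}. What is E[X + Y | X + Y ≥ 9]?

28/3

P(X + Y ≥ 9) = 1/8.
Summing (X+Y)·P(x,y) over outcomes with X + Y ≥ 9 gives 7/6.
E[X + Y | X + Y ≥ 9] = (7/6) / (1/8) = 28/3.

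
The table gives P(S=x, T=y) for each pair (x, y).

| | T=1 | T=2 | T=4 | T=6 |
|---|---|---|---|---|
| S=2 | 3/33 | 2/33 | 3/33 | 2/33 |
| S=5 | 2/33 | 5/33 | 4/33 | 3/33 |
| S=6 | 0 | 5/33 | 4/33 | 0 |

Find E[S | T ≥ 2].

32/7

P(T ≥ 2) = 28/33.
Σ S·P over the event = 2·(2/33) + 2·(3/33) + 2·(2/33) + 5·(5/33) + 5·(4/33) + 5·(3/33) + 6·(5/33) + 6·(4/33) = 128/33.
E[S | T ≥ 2] = (128/33) / (28/33) = 32/7.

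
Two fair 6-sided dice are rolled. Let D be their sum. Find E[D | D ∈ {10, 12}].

P(D ∈ {10, 12}) = 1/9.
Σ over the event: 10·1/12 + 12·1/36 = 7/6.
E[D | D ∈ {10, 12}] = (7/6) / (1/9) = 21/2.

21/2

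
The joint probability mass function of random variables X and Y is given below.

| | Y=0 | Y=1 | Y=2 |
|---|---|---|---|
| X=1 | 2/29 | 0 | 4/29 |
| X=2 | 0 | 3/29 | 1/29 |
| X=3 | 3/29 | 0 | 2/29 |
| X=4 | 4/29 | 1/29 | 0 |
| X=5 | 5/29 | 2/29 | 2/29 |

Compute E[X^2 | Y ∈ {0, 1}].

P(Y ∈ {0, 1}) = 20/29.
Summing X^2·P(X=x,Y=y) over the conditioning event gives 296/29.
E[X^2 | Y ∈ {0, 1}] = (296/29) / (20/29) = 74/5.

74/5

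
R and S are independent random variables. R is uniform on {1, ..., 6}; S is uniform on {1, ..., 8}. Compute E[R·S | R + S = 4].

Outcomes with R + S = 4: (1,3), (2,2), (3,1), each with probability 1/48.
E[R·S | R + S = 4] = (3 + 4 + 3) / 3 = 10/3.

10/3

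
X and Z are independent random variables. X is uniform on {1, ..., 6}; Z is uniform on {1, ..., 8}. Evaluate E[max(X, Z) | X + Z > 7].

P(X + Z > 7) = 9/16.
Summing max(X,Z)·P(x,y) over outcomes with X + Z > 7 gives 173/48.
E[max(X, Z) | X + Z > 7] = (173/48) / (9/16) = 173/27.

173/27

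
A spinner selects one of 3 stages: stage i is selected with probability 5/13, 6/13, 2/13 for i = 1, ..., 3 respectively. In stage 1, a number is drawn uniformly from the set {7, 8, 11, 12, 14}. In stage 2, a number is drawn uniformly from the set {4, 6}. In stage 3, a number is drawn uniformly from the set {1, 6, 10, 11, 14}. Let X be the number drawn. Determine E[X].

E[X | stage 1] = (7+8+11+12+14)/5 = 52/5.
E[X | stage 2] = (4+6)/2 = 5.
E[X | stage 3] = (1+6+10+11+14)/5 = 42/5.
By the law of total expectation,
E[X] = (5/13)·(52/5) + (6/13)·(5) + (2/13)·(42/5) = 38/5.

38/5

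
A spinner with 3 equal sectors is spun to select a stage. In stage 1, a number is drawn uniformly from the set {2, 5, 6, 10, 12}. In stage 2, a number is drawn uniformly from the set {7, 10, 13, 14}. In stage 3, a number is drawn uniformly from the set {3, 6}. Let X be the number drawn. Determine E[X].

15/2

E[X | stage 1] = (2+5+6+10+12)/5 = 7.
E[X | stage 2] = (7+10+13+14)/4 = 11.
E[X | stage 3] = (3+6)/2 = 9/2.
E[X] = (1/3)·(7) + (1/3)·(11) + (1/3)·(9/2) = 15/2.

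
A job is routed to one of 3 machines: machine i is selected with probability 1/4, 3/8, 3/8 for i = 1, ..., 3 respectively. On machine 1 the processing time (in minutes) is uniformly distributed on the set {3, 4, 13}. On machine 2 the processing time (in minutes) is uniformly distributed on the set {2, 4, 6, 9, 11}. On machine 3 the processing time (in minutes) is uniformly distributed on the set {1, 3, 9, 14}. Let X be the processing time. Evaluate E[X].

3167/480

E[X | machine 1] = (3+4+13)/3 = 20/3.
E[X | machine 2] = (2+4+6+9+11)/5 = 32/5.
E[X | machine 3] = (1+3+9+14)/4 = 27/4.
E[X] = (1/4)·(20/3) + (3/8)·(32/5) + (3/8)·(27/4) = 3167/480.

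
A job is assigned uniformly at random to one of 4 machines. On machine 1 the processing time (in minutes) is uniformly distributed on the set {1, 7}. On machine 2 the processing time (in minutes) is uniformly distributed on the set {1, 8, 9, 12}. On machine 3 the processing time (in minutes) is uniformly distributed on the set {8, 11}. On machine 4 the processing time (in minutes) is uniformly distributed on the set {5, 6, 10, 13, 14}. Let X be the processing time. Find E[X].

E[X | machine 1] = (1+7)/2 = 4.
E[X | machine 2] = (1+8+9+12)/4 = 15/2.
E[X | machine 3] = (8+11)/2 = 19/2.
E[X | machine 4] = (5+6+10+13+14)/5 = 48/5.
E[X] = (1/4)·(4) + (1/4)·(15/2) + (1/4)·(19/2) + (1/4)·(48/5) = 153/20.

153/20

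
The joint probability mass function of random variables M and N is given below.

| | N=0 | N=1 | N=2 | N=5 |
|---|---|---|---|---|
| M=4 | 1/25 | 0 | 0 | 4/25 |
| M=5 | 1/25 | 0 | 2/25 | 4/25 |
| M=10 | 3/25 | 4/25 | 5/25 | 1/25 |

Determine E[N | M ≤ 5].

P(M ≤ 5) = 12/25.
Σ N·P over the event = 0·(1/25) + 5·(4/25) + 0·(1/25) + 2·(2/25) + 5·(4/25) = 44/25.
E[N | M ≤ 5] = (44/25) / (12/25) = 11/3.

11/3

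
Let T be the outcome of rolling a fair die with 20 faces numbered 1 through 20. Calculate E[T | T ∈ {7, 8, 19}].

34/3

P(T ∈ {7, 8, 19}) = 3/20.
Σ over the event: 7·1/20 + 8·1/20 + 19·1/20 = 17/10.
E[T | T ∈ {7, 8, 19}] = (17/10) / (3/20) = 34/3.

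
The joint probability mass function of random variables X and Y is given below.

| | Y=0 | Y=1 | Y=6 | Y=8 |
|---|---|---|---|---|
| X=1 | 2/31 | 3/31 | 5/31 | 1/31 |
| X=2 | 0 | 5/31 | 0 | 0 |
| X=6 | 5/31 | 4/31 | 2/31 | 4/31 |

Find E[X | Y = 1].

P(Y = 1) = 12/31.
Σ X·P over the event = 1·(3/31) + 2·(5/31) + 6·(4/31) = 37/31.
E[X | Y = 1] = (37/31) / (12/31) = 37/12.

37/12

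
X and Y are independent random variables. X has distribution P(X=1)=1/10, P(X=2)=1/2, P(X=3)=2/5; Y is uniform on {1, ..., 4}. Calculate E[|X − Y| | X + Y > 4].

26/23

P(X + Y > 4) = 23/40.
Summing |X−Y|·P(x,y) over outcomes with X + Y > 4 gives 13/20.
E[|X − Y| | X + Y > 4] = (13/20) / (23/40) = 26/23.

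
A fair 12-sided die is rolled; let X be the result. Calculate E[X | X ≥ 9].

Given X ≥ 9, X is equally likely to be any of {9, 10, 11, 12}.
E[X | X ≥ 9] = (9 + 10 + 11 + 12) / 4 = 21/2.

21/2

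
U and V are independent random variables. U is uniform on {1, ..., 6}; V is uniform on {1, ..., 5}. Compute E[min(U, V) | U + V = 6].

9/5

Outcomes with U + V = 6: (1,5), (2,4), (3,3), (4,2), (5,1), each with probability 1/30.
E[min(U, V) | U + V = 6] = (1 + 2 + 3 + 2 + 1) / 5 = 9/5.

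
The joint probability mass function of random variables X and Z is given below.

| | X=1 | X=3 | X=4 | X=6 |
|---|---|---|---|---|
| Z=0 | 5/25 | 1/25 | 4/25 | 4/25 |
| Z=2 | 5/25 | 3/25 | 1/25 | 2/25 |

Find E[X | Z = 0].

24/7

P(Z = 0) = 14/25.
Σ X·P over the event = 1·(5/25) + 3·(1/25) + 4·(4/25) + 6·(4/25) = 48/25.
E[X | Z = 0] = (48/25) / (14/25) = 24/7.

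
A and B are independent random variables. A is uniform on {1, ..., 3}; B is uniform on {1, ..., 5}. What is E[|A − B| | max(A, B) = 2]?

2/3

P(max(A, B) = 2) = 1/5.
Summing |A−B|·P(x,y) over outcomes with max(A, B) = 2 gives 2/15.
E[|A − B| | max(A, B) = 2] = (2/15) / (1/5) = 2/3.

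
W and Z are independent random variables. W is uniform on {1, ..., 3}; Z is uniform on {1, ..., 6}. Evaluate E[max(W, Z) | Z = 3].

3

P(Z = 3) = 1/6.
Summing max(W,Z)·P(x,y) over outcomes with Z = 3 gives 1/2.
E[max(W, Z) | Z = 3] = (1/2) / (1/6) = 3.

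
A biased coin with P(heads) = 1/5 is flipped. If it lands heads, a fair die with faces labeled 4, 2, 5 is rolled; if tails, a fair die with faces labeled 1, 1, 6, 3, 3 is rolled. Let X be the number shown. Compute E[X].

223/75

E[X | heads] = (4+2+5)/3 = 11/3.
E[X | tails] = (1+1+6+3+3)/5 = 14/5.
E[X] = (1/5)·(11/3) + (4/5)·(14/5) = 223/75.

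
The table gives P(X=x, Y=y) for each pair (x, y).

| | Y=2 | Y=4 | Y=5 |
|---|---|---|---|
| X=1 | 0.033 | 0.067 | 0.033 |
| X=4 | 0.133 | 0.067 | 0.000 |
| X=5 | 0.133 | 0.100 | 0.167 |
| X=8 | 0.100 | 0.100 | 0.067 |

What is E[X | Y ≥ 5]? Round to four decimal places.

P(Y ≥ 5) = 0.267.
Σ X·P over the event = 1·(0.033) + 5·(0.167) + 8·(0.067) = 1.404.
E[X | Y ≥ 5] = (1.404) / (0.267) = 5.2584.

5.2584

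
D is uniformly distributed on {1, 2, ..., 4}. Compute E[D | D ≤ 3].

2

Given D ≤ 3, D is equally likely to be any of {1, 2, 3}.
E[D | D ≤ 3] = (1 + 2 + 3) / 3 = 2.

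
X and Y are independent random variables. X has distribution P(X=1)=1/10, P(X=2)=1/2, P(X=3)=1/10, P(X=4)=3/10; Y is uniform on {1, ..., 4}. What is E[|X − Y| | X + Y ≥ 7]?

4/7

P(X + Y ≥ 7) = 7/40.
Summing |X−Y|·P(x,y) over outcomes with X + Y ≥ 7 gives 1/10.
E[|X − Y| | X + Y ≥ 7] = (1/10) / (7/40) = 4/7.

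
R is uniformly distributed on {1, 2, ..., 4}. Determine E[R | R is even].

3

Given R is even, R is equally likely to be any of {2, 4}.
E[R | R is even] = (2 + 4) / 2 = 3.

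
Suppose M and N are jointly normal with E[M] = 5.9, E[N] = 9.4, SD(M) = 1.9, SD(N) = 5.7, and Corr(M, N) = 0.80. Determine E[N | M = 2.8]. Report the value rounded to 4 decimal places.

For a bivariate normal, E[N | M=x] = μ_N + ρ·(σ_N/σ_M)·(x − μ_M).
E[N | M=2.8] = 9.4 + (0.80)·(5.7/1.9)·(2.8 − (5.9)) = 9.4 + (2.4)·(-3.1) = 1.9600.

1.9600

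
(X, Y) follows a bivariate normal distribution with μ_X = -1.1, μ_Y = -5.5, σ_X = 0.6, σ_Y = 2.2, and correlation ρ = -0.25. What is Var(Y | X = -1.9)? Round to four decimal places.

The conditional variance in a bivariate normal is σ_Y²(1 − ρ²), independent of x.
Var(Y | X=-1.9) = (2.2)²·(1 − (-0.25)²) = 4.84·0.9375 = 4.5375.

4.5375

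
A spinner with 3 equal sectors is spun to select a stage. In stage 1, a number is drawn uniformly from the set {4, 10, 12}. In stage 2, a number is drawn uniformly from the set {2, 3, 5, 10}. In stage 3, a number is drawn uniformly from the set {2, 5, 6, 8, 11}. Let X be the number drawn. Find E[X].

301/45

E[X | stage 1] = (4+10+12)/3 = 26/3.
E[X | stage 2] = (2+3+5+10)/4 = 5.
E[X | stage 3] = (2+5+6+8+11)/5 = 32/5.
By the law of total expectation,
E[X] = (1/3)·(26/3) + (1/3)·(5) + (1/3)·(32/5) = 301/45.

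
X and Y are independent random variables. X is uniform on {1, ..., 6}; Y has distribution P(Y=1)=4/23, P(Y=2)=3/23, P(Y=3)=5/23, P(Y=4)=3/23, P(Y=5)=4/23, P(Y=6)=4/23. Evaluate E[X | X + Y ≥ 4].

468/127

P(X + Y ≥ 4) = 127/138.
Summing X·P(x,y) over outcomes with X + Y ≥ 4 gives 78/23.
E[X | X + Y ≥ 4] = (78/23) / (127/138) = 468/127.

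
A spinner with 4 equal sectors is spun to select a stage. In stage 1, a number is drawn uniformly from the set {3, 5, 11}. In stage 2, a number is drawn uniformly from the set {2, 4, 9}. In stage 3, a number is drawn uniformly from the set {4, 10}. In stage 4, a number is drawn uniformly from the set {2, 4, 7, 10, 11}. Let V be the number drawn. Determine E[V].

377/60

E[V | stage 1] = (3+5+11)/3 = 19/3.
E[V | stage 2] = (2+4+9)/3 = 5.
E[V | stage 3] = (4+10)/2 = 7.
E[V | stage 4] = (2+4+7+10+11)/5 = 34/5.
By the law of total expectation,
E[V] = (1/4)·(19/3) + (1/4)·(5) + (1/4)·(7) + (1/4)·(34/5) = 377/60.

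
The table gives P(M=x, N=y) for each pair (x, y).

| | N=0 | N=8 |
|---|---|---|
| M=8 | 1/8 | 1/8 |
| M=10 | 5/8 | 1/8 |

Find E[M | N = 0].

P(N = 0) = 3/4.
Σ M·P over the event = 8·(1/8) + 10·(5/8) = 29/4.
E[M | N = 0] = (29/4) / (3/4) = 29/3.

29/3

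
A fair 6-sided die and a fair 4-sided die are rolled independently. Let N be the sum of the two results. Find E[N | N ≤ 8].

P(N ≤ 8) = 7/8.
Σ over the event: 2·1/24 + 3·1/12 + 4·1/8 + 5·1/6 + 6·1/6 + 7·1/6 + 8·1/8 = 29/6.
E[N | N ≤ 8] = (29/6) / (7/8) = 116/21.

116/21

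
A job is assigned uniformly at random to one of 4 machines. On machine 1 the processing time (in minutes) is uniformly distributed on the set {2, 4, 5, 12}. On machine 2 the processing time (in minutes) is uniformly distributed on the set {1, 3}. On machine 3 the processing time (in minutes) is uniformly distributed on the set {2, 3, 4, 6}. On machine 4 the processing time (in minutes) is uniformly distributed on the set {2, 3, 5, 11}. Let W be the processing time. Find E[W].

67/16

E[W | machine 1] = (2+4+5+12)/4 = 23/4.
E[W | machine 2] = (1+3)/2 = 2.
E[W | machine 3] = (2+3+4+6)/4 = 15/4.
E[W | machine 4] = (2+3+5+11)/4 = 21/4.
E[W] = (1/4)·(23/4) + (1/4)·(2) + (1/4)·(15/4) + (1/4)·(21/4) = 67/16.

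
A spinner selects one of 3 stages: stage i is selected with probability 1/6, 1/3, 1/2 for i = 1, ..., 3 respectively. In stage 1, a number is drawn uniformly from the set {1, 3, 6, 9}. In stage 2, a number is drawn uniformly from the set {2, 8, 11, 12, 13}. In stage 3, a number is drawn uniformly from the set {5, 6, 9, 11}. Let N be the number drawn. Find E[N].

116/15

E[N | stage 1] = (1+3+6+9)/4 = 19/4.
E[N | stage 2] = (2+8+11+12+13)/5 = 46/5.
E[N | stage 3] = (5+6+9+11)/4 = 31/4.
By the law of total expectation,
E[N] = (1/6)·(19/4) + (1/3)·(46/5) + (1/2)·(31/4) = 116/15.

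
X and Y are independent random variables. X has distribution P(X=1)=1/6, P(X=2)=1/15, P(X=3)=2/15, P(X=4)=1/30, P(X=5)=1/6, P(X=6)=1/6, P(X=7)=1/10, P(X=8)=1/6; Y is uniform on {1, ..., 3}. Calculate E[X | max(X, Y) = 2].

13/9

P(max(X, Y) = 2) = 1/10.
Summing X·P(x,y) over outcomes with max(X, Y) = 2 gives 13/90.
E[X | max(X, Y) = 2] = (13/90) / (1/10) = 13/9.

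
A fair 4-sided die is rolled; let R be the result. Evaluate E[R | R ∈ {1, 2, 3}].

P(R ∈ {1, 2, 3}) = 3/4.
Σ over the event: 1·1/4 + 2·1/4 + 3·1/4 = 3/2.
E[R | R ∈ {1, 2, 3}] = (3/2) / (3/4) = 2.

2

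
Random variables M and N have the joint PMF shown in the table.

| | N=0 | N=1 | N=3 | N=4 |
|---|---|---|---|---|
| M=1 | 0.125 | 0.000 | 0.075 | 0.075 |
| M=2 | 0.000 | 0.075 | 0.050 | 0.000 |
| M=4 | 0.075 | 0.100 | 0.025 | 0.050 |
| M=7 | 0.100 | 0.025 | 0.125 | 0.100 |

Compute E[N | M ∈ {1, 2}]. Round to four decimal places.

P(M ∈ {1, 2}) = 0.400.
Σ N·P over the event = 0·(0.125) + 3·(0.075) + 4·(0.075) + 1·(0.075) + 3·(0.050) = 0.750.
E[N | M ∈ {1, 2}] = (0.750) / (0.400) = 1.8750.

1.8750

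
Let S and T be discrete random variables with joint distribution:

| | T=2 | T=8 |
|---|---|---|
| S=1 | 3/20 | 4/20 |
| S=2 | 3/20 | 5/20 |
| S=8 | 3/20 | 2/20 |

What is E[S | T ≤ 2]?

11/3

P(T ≤ 2) = 9/20.
Σ S·P over the event = 1·(3/20) + 2·(3/20) + 8·(3/20) = 33/20.
E[S | T ≤ 2] = (33/20) / (9/20) = 11/3.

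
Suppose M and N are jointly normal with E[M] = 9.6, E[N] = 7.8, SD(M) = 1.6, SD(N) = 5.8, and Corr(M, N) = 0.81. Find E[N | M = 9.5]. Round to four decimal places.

E[N | M=x] = μ_N + ρ(σ_N/σ_M)(x − μ_M) for jointly normal variables.
E[N | M=9.5] = 7.8 + (0.81)·(5.8/1.6)·(9.5 − (9.6)) = 7.8 + (2.9362)·(-0.1) = 7.5064.

7.5064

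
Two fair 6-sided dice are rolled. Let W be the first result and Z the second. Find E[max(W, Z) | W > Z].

14/3

P(W > Z) = 5/12.
Summing max(W,Z)·P(x,y) over outcomes with W > Z gives 35/18.
E[max(W, Z) | W > Z] = (35/18) / (5/12) = 14/3.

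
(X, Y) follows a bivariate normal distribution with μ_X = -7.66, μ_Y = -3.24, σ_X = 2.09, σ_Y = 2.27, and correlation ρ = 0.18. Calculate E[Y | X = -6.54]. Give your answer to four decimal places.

-3.0210

E[Y | X=x] = μ_Y + ρ(σ_Y/σ_X)(x − μ_X) for jointly normal variables.
E[Y | X=-6.54] = -3.24 + (0.18)·(2.27/2.09)·(-6.54 − (-7.66)) = -3.24 + (0.1955)·(1.12) = -3.0210.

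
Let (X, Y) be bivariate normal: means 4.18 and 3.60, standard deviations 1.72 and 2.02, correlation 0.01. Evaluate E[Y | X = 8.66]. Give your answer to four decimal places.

The regression of Y on X has slope ρ·σ_Y/σ_X and passes through (μ_X, μ_Y).
E[Y | X=8.66] = 3.60 + (0.01)·(2.02/1.72)·(8.66 − (4.18)) = 3.60 + (0.011744)·(4.48) = 3.6526.

3.6526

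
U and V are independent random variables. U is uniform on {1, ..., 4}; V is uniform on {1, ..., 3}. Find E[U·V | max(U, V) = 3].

27/5

Outcomes with max(U, V) = 3: (1,3), (2,3), (3,1), (3,2), (3,3), each with probability 1/12.
E[U·V | max(U, V) = 3] = (3 + 6 + 3 + 6 + 9) / 5 = 27/5.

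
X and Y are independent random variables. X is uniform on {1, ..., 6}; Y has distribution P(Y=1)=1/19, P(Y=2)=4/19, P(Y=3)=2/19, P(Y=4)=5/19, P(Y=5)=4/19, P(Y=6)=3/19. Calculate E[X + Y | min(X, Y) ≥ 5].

153/14

P(min(X, Y) ≥ 5) = 7/57.
Summing (X+Y)·P(x,y) over outcomes with min(X, Y) ≥ 5 gives 51/38.
E[X + Y | min(X, Y) ≥ 5] = (51/38) / (7/57) = 153/14.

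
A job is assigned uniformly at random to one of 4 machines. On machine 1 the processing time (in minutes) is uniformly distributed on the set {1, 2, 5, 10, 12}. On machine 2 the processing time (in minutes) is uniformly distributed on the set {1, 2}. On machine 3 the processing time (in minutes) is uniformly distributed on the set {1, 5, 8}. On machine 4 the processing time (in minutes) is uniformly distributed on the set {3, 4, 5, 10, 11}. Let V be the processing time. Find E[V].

563/120

E[V | machine 1] = (1+2+5+10+12)/5 = 6.
E[V | machine 2] = (1+2)/2 = 3/2.
E[V | machine 3] = (1+5+8)/3 = 14/3.
E[V | machine 4] = (3+4+5+10+11)/5 = 33/5.
By the law of total expectation,
E[V] = (1/4)·(6) + (1/4)·(3/2) + (1/4)·(14/3) + (1/4)·(33/5) = 563/120.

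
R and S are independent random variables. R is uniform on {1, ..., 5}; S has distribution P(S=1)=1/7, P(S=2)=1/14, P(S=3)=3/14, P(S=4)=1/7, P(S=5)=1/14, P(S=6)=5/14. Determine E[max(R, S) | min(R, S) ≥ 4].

P(min(R, S) ≥ 4) = 8/35.
Summing max(R,S)·P(x,y) over outcomes with min(R, S) ≥ 4 gives 44/35.
E[max(R, S) | min(R, S) ≥ 4] = (44/35) / (8/35) = 11/2.

11/2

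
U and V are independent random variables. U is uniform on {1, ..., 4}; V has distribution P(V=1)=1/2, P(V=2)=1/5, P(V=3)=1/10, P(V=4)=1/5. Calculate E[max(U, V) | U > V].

P(U > V) = 1/2.
Summing max(U,V)·P(x,y) over outcomes with U > V gives 63/40.
E[max(U, V) | U > V] = (63/40) / (1/2) = 63/20.

63/20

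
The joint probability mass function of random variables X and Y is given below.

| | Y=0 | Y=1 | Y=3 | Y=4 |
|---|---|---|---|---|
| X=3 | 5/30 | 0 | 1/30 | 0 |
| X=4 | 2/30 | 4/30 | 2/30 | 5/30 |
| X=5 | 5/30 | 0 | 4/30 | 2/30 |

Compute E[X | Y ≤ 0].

P(Y ≤ 0) = 2/5.
Σ X·P over the event = 3·(5/30) + 4·(2/30) + 5·(5/30) = 8/5.
E[X | Y ≤ 0] = (8/5) / (2/5) = 4.

4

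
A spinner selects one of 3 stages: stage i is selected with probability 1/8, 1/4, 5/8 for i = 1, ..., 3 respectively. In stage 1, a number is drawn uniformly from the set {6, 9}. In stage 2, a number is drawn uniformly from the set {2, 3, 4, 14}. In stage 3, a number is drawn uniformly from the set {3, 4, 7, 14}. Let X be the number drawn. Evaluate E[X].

E[X | stage 1] = (6+9)/2 = 15/2.
E[X | stage 2] = (2+3+4+14)/4 = 23/4.
E[X | stage 3] = (3+4+7+14)/4 = 7.
By the law of total expectation,
E[X] = (1/8)·(15/2) + (1/4)·(23/4) + (5/8)·(7) = 27/4.

27/4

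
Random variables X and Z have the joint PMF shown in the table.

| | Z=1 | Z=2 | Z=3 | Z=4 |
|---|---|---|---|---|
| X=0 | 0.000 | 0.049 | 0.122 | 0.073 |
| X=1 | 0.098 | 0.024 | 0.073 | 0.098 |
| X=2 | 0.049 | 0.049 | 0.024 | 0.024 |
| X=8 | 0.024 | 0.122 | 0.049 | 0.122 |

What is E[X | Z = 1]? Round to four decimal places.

2.2690

P(Z = 1) = 0.171.
Σ X·P over the event = 1·(0.098) + 2·(0.049) + 8·(0.024) = 0.388.
E[X | Z = 1] = (0.388) / (0.171) = 2.2690.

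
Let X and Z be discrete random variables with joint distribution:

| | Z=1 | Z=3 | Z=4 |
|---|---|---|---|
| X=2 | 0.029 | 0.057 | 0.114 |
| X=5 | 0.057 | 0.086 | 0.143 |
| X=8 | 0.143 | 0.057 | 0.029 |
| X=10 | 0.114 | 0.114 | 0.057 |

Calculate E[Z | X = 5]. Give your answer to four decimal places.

3.1014

P(X = 5) = 0.286.
Σ Z·P over the event = 1·(0.057) + 3·(0.086) + 4·(0.143) = 0.887.
E[Z | X = 5] = (0.887) / (0.286) = 3.1014.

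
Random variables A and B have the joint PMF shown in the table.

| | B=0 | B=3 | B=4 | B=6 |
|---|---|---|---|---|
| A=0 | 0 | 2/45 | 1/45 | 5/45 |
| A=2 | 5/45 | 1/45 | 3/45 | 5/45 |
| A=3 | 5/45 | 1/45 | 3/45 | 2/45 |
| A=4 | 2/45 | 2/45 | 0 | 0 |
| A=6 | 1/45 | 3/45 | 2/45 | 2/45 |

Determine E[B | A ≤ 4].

118/37

P(A ≤ 4) = 37/45.
Summing B·P(A=x,B=y) over the conditioning event gives 118/45.
E[B | A ≤ 4] = (118/45) / (37/45) = 118/37.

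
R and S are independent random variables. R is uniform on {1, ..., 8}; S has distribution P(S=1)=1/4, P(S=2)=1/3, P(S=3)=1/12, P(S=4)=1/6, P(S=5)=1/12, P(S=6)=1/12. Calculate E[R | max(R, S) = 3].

P(max(R, S) = 3) = 5/48.
Summing R·P(x,y) over outcomes with max(R, S) = 3 gives 9/32.
E[R | max(R, S) = 3] = (9/32) / (5/48) = 27/10.

27/10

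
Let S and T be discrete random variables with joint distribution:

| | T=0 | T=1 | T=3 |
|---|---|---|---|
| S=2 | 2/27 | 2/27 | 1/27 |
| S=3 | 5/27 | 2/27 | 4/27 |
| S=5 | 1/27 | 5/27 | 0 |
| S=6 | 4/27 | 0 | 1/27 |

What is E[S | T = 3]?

P(T = 3) = 2/9.
Σ S·P over the event = 2·(1/27) + 3·(4/27) + 6·(1/27) = 20/27.
E[S | T = 3] = (20/27) / (2/9) = 10/3.

10/3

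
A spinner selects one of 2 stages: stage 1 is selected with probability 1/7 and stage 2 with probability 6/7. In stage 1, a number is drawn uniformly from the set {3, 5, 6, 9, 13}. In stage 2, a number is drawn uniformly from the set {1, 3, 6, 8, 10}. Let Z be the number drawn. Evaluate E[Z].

E[Z | stage 1] = (3+5+6+9+13)/5 = 36/5.
E[Z | stage 2] = (1+3+6+8+10)/5 = 28/5.
By the law of total expectation,
E[Z] = (1/7)·(36/5) + (6/7)·(28/5) = 204/35.

204/35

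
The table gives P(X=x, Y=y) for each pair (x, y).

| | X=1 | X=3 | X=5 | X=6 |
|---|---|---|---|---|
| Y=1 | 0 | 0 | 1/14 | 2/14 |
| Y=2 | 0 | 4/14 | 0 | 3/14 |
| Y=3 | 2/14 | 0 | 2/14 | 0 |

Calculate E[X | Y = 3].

3

P(Y = 3) = 2/7.
Σ X·P over the event = 1·(2/14) + 5·(2/14) = 6/7.
E[X | Y = 3] = (6/7) / (2/7) = 3.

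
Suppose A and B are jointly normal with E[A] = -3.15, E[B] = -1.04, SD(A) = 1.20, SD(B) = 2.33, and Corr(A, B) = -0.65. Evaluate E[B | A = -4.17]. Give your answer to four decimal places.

0.2473

For a bivariate normal, E[B | A=x] = μ_B + ρ·(σ_B/σ_A)·(x − μ_A).
E[B | A=-4.17] = -1.04 + (-0.65)·(2.33/1.20)·(-4.17 − (-3.15)) = -1.04 + (-1.2621)·(-1.02) = 0.2473.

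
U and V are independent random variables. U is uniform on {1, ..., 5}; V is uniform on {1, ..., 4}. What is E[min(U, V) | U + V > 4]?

33/14

P(U + V > 4) = 7/10.
Summing min(U,V)·P(x,y) over outcomes with U + V > 4 gives 33/20.
E[min(U, V) | U + V > 4] = (33/20) / (7/10) = 33/14.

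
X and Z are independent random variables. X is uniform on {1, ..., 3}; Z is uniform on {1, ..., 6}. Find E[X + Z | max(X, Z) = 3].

24/5

Outcomes with max(X, Z) = 3: (1,3), (2,3), (3,1), (3,2), (3,3), each with probability 1/18.
E[X + Z | max(X, Z) = 3] = (4 + 5 + 4 + 5 + 6) / 5 = 24/5.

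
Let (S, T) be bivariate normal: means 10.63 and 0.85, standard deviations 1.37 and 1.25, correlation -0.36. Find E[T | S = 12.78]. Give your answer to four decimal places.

E[T | S=x] = μ_T + ρ(σ_T/σ_S)(x − μ_S) for jointly normal variables.
E[T | S=12.78] = 0.85 + (-0.36)·(1.25/1.37)·(12.78 − (10.63)) = 0.85 + (-0.32847)·(2.15) = 0.1438.

0.1438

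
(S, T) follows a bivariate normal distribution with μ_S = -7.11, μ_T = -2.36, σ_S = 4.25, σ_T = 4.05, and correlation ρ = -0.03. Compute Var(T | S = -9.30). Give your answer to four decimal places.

Var(T | S=x) = (1 − ρ²)·σ_T².
Var(T | S=-9.30) = (4.05)²·(1 − (-0.03)²) = 16.4025·0.9991 = 16.3877.

16.3877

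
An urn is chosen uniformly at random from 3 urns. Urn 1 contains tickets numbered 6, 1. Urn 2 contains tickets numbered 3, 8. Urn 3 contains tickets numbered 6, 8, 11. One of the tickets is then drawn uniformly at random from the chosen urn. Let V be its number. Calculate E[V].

E[V | urn 1] = (6+1)/2 = 7/2.
E[V | urn 2] = (3+8)/2 = 11/2.
E[V | urn 3] = (6+8+11)/3 = 25/3.
By the law of total expectation,
E[V] = (1/3)·(7/2) + (1/3)·(11/2) + (1/3)·(25/3) = 52/9.

52/9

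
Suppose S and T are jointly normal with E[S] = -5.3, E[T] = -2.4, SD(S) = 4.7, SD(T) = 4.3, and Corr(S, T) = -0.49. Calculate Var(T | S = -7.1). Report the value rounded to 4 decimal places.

14.0506

The conditional variance in a bivariate normal is σ_T²(1 − ρ²), independent of x.
Var(T | S=-7.1) = (4.3)²·(1 − (-0.49)²) = 18.49·0.7599 = 14.0506.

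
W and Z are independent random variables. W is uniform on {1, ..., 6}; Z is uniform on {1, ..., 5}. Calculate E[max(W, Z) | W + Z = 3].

Outcomes with W + Z = 3: (1,2), (2,1), each with probability 1/30.
E[max(W, Z) | W + Z = 3] = (2 + 2) / 2 = 2.

2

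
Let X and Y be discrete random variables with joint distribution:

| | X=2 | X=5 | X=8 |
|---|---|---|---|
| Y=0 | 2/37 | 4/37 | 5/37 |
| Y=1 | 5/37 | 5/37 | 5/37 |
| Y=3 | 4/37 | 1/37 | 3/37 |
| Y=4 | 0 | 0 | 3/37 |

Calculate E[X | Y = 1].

5

P(Y = 1) = 15/37.
Σ X·P over the event = 2·(5/37) + 5·(5/37) + 8·(5/37) = 75/37.
E[X | Y = 1] = (75/37) / (15/37) = 5.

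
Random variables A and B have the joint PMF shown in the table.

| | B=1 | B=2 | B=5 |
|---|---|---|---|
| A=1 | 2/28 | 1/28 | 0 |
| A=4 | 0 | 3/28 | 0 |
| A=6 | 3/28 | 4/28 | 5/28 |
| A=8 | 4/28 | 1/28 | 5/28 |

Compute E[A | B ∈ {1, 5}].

P(B ∈ {1, 5}) = 19/28.
Σ A·P over the event = 1·(2/28) + 6·(3/28) + 6·(5/28) + 8·(4/28) + 8·(5/28) = 61/14.
E[A | B ∈ {1, 5}] = (61/14) / (19/28) = 122/19.

122/19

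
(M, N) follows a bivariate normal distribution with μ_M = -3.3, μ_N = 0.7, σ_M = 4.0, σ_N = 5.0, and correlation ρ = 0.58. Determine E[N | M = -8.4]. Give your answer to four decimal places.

The regression of N on M has slope ρ·σ_N/σ_M and passes through (μ_M, μ_N).
E[N | M=-8.4] = 0.7 + (0.58)·(5.0/4.0)·(-8.4 − (-3.3)) = 0.7 + (0.725)·(-5.1) = -2.9975.

-2.9975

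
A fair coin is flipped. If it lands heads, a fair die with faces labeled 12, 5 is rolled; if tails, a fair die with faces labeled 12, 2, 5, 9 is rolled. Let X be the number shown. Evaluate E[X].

E[X | heads] = (12+5)/2 = 17/2.
E[X | tails] = (12+2+5+9)/4 = 7.
E[X] = (1/2)·(17/2) + (1/2)·(7) = 31/4.

31/4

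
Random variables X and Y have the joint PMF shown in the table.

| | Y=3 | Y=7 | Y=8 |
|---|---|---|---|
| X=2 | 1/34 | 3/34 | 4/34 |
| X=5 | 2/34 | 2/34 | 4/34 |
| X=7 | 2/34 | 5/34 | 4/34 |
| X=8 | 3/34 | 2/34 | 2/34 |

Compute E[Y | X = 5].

P(X = 5) = 4/17.
Σ Y·P over the event = 3·(2/34) + 7·(2/34) + 8·(4/34) = 26/17.
E[Y | X = 5] = (26/17) / (4/17) = 13/2.

13/2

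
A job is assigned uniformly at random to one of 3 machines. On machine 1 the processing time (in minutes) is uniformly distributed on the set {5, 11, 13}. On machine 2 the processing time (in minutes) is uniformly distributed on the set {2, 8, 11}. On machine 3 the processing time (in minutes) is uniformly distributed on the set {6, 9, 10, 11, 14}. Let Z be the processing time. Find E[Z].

E[Z | machine 1] = (5+11+13)/3 = 29/3.
E[Z | machine 2] = (2+8+11)/3 = 7.
E[Z | machine 3] = (6+9+10+11+14)/5 = 10.
E[Z] = (1/3)·(29/3) + (1/3)·(7) + (1/3)·(10) = 80/9.

80/9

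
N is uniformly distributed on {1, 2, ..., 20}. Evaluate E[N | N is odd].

10

Given N is odd, N is equally likely to be any of {1, 3, 5, 7, 9, 11, 13, 15, 17, 19}.
E[N | N is odd] = (1 + 3 + 5 + 7 + 9 + 11 + 13 + 15 + 17 + 19) / 10 = 10.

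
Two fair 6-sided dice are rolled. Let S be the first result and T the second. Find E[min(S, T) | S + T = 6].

9/5

P(S + T = 6) = 5/36.
Summing min(S,T)·P(x,y) over outcomes with S + T = 6 gives 1/4.
E[min(S, T) | S + T = 6] = (1/4) / (5/36) = 9/5.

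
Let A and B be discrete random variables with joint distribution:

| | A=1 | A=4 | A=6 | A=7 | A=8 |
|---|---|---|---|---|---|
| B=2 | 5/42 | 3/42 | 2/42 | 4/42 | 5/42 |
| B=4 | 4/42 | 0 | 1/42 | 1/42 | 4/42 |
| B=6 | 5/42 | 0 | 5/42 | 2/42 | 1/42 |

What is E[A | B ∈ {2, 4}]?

P(B ∈ {2, 4}) = 29/42.
Summing A·P(A=x,B=y) over the conditioning event gives 73/21.
E[A | B ∈ {2, 4}] = (73/21) / (29/42) = 146/29.

146/29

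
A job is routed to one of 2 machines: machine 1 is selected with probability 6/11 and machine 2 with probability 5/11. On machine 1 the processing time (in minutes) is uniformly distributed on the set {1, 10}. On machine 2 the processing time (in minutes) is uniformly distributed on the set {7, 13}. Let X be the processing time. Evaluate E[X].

E[X | machine 1] = (1+10)/2 = 11/2.
E[X | machine 2] = (7+13)/2 = 10.
By the law of total expectation,
E[X] = (6/11)·(11/2) + (5/11)·(10) = 83/11.

83/11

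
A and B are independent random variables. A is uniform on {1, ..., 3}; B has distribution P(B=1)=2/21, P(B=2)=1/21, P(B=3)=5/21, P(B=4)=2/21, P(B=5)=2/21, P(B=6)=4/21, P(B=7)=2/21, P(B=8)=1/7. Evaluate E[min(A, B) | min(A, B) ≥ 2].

47/19

P(min(A, B) ≥ 2) = 38/63.
Summing min(A,B)·P(x,y) over outcomes with min(A, B) ≥ 2 gives 94/63.
E[min(A, B) | min(A, B) ≥ 2] = (94/63) / (38/63) = 47/19.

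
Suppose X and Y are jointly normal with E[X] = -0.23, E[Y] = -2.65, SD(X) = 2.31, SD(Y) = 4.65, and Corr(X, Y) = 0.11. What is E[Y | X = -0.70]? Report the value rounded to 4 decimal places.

-2.7541

For a bivariate normal, E[Y | X=x] = μ_Y + ρ·(σ_Y/σ_X)·(x − μ_X).
E[Y | X=-0.70] = -2.65 + (0.11)·(4.65/2.31)·(-0.70 − (-0.23)) = -2.65 + (0.22143)·(-0.47) = -2.7541.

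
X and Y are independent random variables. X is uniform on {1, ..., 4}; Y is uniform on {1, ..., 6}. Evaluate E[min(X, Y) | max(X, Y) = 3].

P(max(X, Y) = 3) = 5/24.
Summing min(X,Y)·P(x,y) over outcomes with max(X, Y) = 3 gives 3/8.
E[min(X, Y) | max(X, Y) = 3] = (3/8) / (5/24) = 9/5.

9/5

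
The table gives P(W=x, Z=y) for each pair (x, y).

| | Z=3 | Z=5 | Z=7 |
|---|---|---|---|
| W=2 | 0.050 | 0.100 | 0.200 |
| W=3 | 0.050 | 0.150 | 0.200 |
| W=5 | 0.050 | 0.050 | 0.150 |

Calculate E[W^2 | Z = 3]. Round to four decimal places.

12.6667

P(Z = 3) = 0.150.
Σ W^2·P over the event = 4·(0.050) + 9·(0.050) + 25·(0.050) = 1.900.
E[W^2 | Z = 3] = (1.900) / (0.150) = 12.6667.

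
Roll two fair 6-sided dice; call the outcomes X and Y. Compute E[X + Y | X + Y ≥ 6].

P(X + Y ≥ 6) = 13/18.
Summing (X+Y)·P(x,y) over outcomes with X + Y ≥ 6 gives 53/9.
E[X + Y | X + Y ≥ 6] = (53/9) / (13/18) = 106/13.

106/13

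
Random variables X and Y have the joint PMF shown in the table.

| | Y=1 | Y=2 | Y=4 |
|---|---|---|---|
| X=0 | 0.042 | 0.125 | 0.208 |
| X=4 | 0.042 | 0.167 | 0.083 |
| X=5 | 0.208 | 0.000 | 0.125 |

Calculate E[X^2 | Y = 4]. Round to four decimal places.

10.7043

P(Y = 4) = 0.416.
Σ X^2·P over the event = 0·(0.208) + 16·(0.083) + 25·(0.125) = 4.453.
E[X^2 | Y = 4] = (4.453) / (0.416) = 10.7043.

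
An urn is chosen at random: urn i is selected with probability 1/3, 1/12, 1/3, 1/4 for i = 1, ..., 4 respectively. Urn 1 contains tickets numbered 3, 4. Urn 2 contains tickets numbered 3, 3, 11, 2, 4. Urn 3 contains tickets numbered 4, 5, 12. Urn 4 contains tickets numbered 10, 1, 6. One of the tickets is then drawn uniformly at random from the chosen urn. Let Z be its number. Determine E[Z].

E[Z | urn 1] = (3+4)/2 = 7/2.
E[Z | urn 2] = (3+3+11+2+4)/5 = 23/5.
E[Z | urn 3] = (4+5+12)/3 = 7.
E[Z | urn 4] = (10+1+6)/3 = 17/3.
E[Z] = (1/3)·(7/2) + (1/12)·(23/5) + (1/3)·(7) + (1/4)·(17/3) = 53/10.

53/10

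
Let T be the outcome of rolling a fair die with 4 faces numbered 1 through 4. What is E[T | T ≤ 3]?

Given T ≤ 3, T is equally likely to be any of {1, 2, 3}.
E[T | T ≤ 3] = (1 + 2 + 3) / 3 = 2.

2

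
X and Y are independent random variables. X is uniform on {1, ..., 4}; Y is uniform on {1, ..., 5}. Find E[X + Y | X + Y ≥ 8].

25/3

Outcomes with X + Y ≥ 8: (3,5), (4,4), (4,5), each with probability 1/20.
E[X + Y | X + Y ≥ 8] = (8 + 8 + 9) / 3 = 25/3.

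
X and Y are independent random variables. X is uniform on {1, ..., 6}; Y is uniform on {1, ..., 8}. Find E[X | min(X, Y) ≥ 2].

4

P(min(X, Y) ≥ 2) = 35/48.
Summing X·P(x,y) over outcomes with min(X, Y) ≥ 2 gives 35/12.
E[X | min(X, Y) ≥ 2] = (35/12) / (35/48) = 4.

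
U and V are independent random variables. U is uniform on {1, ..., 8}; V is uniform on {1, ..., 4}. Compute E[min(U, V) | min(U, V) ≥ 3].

41/12

P(min(U, V) ≥ 3) = 3/8.
Summing min(U,V)·P(x,y) over outcomes with min(U, V) ≥ 3 gives 41/32.
E[min(U, V) | min(U, V) ≥ 3] = (41/32) / (3/8) = 41/12.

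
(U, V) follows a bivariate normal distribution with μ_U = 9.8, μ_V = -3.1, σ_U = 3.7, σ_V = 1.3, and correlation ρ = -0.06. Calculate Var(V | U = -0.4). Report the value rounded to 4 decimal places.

Var(V | U=x) = (1 − ρ²)·σ_V².
Var(V | U=-0.4) = (1.3)²·(1 − (-0.06)²) = 1.69·0.9964 = 1.6839.

1.6839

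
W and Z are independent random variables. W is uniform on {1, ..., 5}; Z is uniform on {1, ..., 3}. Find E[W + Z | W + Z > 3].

P(W + Z > 3) = 4/5.
Summing (W+Z)·P(x,y) over outcomes with W + Z > 3 gives 67/15.
E[W + Z | W + Z > 3] = (67/15) / (4/5) = 67/12.

67/12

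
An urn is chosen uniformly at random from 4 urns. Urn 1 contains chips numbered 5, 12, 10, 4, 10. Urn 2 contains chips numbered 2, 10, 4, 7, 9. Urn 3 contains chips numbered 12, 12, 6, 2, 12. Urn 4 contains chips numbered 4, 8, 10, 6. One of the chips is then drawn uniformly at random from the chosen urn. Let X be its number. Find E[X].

E[X | urn 1] = (5+12+10+4+10)/5 = 41/5.
E[X | urn 2] = (2+10+4+7+9)/5 = 32/5.
E[X | urn 3] = (12+12+6+2+12)/5 = 44/5.
E[X | urn 4] = (4+8+10+6)/4 = 7.
E[X] = (1/4)·(41/5) + (1/4)·(32/5) + (1/4)·(44/5) + (1/4)·(7) = 38/5.

38/5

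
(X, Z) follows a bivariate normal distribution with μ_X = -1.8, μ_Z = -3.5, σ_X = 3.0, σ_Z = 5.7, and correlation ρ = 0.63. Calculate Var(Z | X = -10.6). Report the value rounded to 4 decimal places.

The conditional variance in a bivariate normal is σ_Z²(1 − ρ²), independent of x.
Var(Z | X=-10.6) = (5.7)²·(1 − (0.63)²) = 32.49·0.6031 = 19.5947.

19.5947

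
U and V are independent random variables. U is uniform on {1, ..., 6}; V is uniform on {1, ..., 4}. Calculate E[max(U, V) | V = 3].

4

Outcomes with V = 3: (1,3), (2,3), (3,3), (4,3), (5,3), (6,3), each with probability 1/24.
E[max(U, V) | V = 3] = (3 + 3 + 3 + 4 + 5 + 6) / 6 = 4.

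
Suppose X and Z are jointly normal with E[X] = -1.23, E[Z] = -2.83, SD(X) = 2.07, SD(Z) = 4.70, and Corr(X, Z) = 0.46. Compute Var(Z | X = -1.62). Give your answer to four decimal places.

17.4158

Var(Z | X=x) = (1 − ρ²)·σ_Z².
Var(Z | X=-1.62) = (4.70)²·(1 − (0.46)²) = 22.09·0.7884 = 17.4158.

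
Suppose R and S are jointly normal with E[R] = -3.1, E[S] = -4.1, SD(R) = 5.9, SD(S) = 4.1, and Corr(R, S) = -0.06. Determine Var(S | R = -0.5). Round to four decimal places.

The conditional variance in a bivariate normal is σ_S²(1 − ρ²), independent of x.
Var(S | R=-0.5) = (4.1)²·(1 − (-0.06)²) = 16.81·0.9964 = 16.7495.

16.7495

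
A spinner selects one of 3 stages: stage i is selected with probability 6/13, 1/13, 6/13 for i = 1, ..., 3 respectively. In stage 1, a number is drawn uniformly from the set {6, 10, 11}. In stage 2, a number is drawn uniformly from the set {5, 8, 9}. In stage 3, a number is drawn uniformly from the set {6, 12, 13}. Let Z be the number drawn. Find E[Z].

E[Z | stage 1] = (6+10+11)/3 = 9.
E[Z | stage 2] = (5+8+9)/3 = 22/3.
E[Z | stage 3] = (6+12+13)/3 = 31/3.
E[Z] = (6/13)·(9) + (1/13)·(22/3) + (6/13)·(31/3) = 370/39.

370/39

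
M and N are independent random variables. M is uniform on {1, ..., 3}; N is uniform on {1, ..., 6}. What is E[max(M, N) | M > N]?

Outcomes with M > N: (2,1), (3,1), (3,2), each with probability 1/18.
E[max(M, N) | M > N] = (2 + 3 + 3) / 3 = 8/3.

8/3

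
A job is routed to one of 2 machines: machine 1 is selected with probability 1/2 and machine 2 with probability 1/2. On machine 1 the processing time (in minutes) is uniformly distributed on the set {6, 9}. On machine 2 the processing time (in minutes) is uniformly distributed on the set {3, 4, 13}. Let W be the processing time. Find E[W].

E[W | machine 1] = (6+9)/2 = 15/2.
E[W | machine 2] = (3+4+13)/3 = 20/3.
By the law of total expectation,
E[W] = (1/2)·(15/2) + (1/2)·(20/3) = 85/12.

85/12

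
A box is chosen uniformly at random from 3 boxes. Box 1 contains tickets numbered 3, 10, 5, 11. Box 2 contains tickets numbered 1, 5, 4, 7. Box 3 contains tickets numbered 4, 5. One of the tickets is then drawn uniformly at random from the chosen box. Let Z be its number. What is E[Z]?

E[Z | box 1] = (3+10+5+11)/4 = 29/4.
E[Z | box 2] = (1+5+4+7)/4 = 17/4.
E[Z | box 3] = (4+5)/2 = 9/2.
By the law of total expectation,
E[Z] = (1/3)·(29/4) + (1/3)·(17/4) + (1/3)·(9/2) = 16/3.

16/3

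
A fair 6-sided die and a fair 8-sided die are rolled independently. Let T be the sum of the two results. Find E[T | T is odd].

P(T is odd) = 1/2.
Σ over the event: 3·1/24 + 5·1/12 + 7·1/8 + 9·1/8 + 11·1/12 + 13·1/24 = 4.
E[T | T is odd] = (4) / (1/2) = 8.

8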